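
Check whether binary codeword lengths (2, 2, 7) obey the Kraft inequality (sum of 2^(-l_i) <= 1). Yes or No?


Kraft sum = sum(2^(-l_i)) = 0.5078, need <= 1. Result: satisfied (a binary prefix-free code with these lengths exists)

Yes


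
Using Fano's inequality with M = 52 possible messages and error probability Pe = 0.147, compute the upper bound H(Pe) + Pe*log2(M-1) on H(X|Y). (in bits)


H(Pe) = -Pe*log2(Pe) - (1-Pe)*log2(1-Pe) = -0.147*log2(0.147) - 0.853*log2(0.853) = 0.406618 + 0.195663 = 0.6023. Pe*log2(M-1) = 0.147*log2(51) = 0.833847. Bound = H(Pe) + Pe*log2(M-1) = 0.406618 + 0.195663 + 0.833847 = 1.4361

1.4361 bits


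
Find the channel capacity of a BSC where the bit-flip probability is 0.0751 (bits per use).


H(p) = -p*log2(p) - (1-p)*log2(1-p) = -0.0751*log2(0.0751) - 0.9249*log2(0.9249) = 0.280502 + 0.104172 = 0.3847. C = 1 - H(p) = 1 - 0.3847 = 0.6153

0.6153 bits


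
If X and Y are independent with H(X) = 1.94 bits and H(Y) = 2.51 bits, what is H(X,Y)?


For independent variables, H(X,Y) = H(X) + H(Y) = 1.94 + 2.51 = 4.45

4.45 bits


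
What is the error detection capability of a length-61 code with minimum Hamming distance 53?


Detection capability = d_min - 1 = 53 - 1 = 52

52 errors


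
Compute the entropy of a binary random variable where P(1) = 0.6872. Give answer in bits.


H = -p*log2(p) - (1-p)*log2(1-p). -0.6872*log2(0.6872) = 0.371911; -0.3128*log2(0.3128) = 0.524468. H = 0.371911 + 0.524468 = 0.8964

0.8964 bits


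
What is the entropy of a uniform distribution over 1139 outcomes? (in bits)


H = log2(n) = log2(1139) = 10.1536

10.1536 bits


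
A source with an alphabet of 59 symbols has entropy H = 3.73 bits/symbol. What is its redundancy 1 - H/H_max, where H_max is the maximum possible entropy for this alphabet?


H_max = log2(K) = log2(59) = 5.8826 bits/symbol. Redundancy = 1 - H/H_max = 1 - 3.73/5.8826 = 1 - 0.6341 = 0.3659

0.3659


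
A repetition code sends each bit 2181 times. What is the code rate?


Rate = k/n = 1/2181

1/2181


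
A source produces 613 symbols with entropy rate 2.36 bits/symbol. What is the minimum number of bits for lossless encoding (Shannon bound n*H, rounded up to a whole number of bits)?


Minimum bits >= n * H = 613 * 2.36 = 1446.68, rounded up to a whole number of bits = 1447

1447 bits


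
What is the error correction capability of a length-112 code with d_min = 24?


Correction capability = floor((d-1)/2) = floor((24-1)/2) = 11

11 errors


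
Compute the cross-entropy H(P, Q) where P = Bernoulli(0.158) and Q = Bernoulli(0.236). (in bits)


H(P,Q) = -p*log2(q) - (1-p)*log2(1-q). -0.158*log2(0.236) = 0.329136; -0.842*log2(0.764) = 0.326995. H(P,Q) = 0.329136 + 0.326995 = 0.6561

0.6561 bits


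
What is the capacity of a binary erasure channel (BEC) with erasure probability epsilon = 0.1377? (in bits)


C = 1 - epsilon = 1 - 0.1377 = 0.8623

0.8623 bits


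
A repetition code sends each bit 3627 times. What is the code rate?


Rate = k/n = 1/3627

1/3627


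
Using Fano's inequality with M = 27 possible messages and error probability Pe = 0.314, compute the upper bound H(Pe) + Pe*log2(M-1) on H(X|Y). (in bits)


H(Pe) = -Pe*log2(Pe) - (1-Pe)*log2(1-Pe) = -0.314*log2(0.314) - 0.686*log2(0.686) = 0.524745 + 0.372992 = 0.8977. Pe*log2(M-1) = 0.314*log2(26) = 1.475938. Bound = H(Pe) + Pe*log2(M-1) = 0.524745 + 0.372992 + 1.475938 = 2.3737

2.3737 bits


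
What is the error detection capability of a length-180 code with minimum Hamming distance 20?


Detection capability = d_min - 1 = 20 - 1 = 19

19 errors


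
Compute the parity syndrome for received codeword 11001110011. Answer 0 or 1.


Syndrome = XOR of all bits = 1 XOR 1 XOR 0 XOR 0 XOR 1 XOR 1 XOR 1 XOR 0 XOR 0 XOR 1 XOR 1 = 1

1


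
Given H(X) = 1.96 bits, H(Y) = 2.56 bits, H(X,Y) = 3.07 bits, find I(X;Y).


I(X;Y) = H(X) + H(Y) - H(X,Y) = 1.96 + 2.56 - 3.07 = 1.45

1.45 bits


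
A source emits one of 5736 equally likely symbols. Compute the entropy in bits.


H = log2(n) = log2(5736) = 12.4858

12.4858 bits


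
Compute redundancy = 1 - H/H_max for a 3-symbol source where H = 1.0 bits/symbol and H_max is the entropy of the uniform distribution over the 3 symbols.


H_max = log2(K) = log2(3) = 1.585 bits/symbol. Redundancy = 1 - H/H_max = 1 - 1.0/1.585 = 1 - 0.6309 = 0.3691

0.3691


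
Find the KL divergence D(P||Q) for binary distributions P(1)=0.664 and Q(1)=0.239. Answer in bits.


KL = p*log2(p/q) + (1-p)*log2((1-p)/(1-q)) = 0.664*log2(0.664/0.239) + 0.336*log2(0.336/0.761) = 0.5826

0.5826 bits


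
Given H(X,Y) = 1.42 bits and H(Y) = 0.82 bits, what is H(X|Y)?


H(X|Y) = H(X,Y) - H(Y) = 1.42 - 0.82 = 0.6

0.6 bits


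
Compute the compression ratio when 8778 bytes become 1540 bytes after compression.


Ratio = original / compressed = 8778 / 1540 = 5.7

5.7


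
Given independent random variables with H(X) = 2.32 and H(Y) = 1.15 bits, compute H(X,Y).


For independent variables, H(X,Y) = H(X) + H(Y) = 2.32 + 1.15 = 3.47

3.47 bits


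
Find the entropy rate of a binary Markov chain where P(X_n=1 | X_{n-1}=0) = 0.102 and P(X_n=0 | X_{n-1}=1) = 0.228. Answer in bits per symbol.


Stationary distribution: pi_0 = p10/(p01+p10) = 0.6909, pi_1 = 0.3091. Entropy rate H' = pi_0*H(p01) + pi_1*H(p10) = 0.6909*0.4753 + 0.3091*0.7745 = 0.5678

0.5678 bits/symbol


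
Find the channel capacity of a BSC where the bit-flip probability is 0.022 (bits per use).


H(p) = -p*log2(p) - (1-p)*log2(1-p) = -0.022*log2(0.022) - 0.978*log2(0.978) = 0.121140 + 0.031388 = 0.1525. C = 1 - H(p) = 1 - 0.1525 = 0.8475

0.8475 bits


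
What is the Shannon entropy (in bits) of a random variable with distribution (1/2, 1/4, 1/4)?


H = -sum(p_i * log2(p_i)). Terms: -(1/2)*log2(1/2) = 0.500000; -(1/4)*log2(1/4) = 0.500000; -(1/4)*log2(1/4) = 0.500000. H = 0.500000 + 0.500000 + 0.500000 = 1.5

1.5 bits


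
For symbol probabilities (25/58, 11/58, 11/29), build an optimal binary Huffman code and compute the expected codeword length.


Huffman construction (repeatedly merge the two least-probable nodes; each merge adds 1 bit to every symbol beneath it): 11/58 + 11/29 = 33/58; 25/58 + 33/58 = 1. Resulting codeword lengths (in the order the probabilities were given): (1, 2, 2). L_avg = sum(p_i * l_i) = 25/58*1 + 11/58*2 + 11/29*2 = 91/58 = 1.569

1.569 bits


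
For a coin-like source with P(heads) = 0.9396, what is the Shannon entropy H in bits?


H = -p*log2(p) - (1-p)*log2(1-p). -0.9396*log2(0.9396) = 0.084453; -0.0604*log2(0.0604) = 0.244578. H = 0.084453 + 0.244578 = 0.329

0.329 bits


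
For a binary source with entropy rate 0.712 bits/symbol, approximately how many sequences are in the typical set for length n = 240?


log2|A_typical| = nH = 240 * 0.712 = 170.88, so |A_typical| ~ 2^170.88 = 2.754e+51

2.754e+51


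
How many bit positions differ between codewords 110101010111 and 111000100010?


Count differing positions: . . ^ ^ . ^ ^ ^ . ^ . ^ = 7 differences

7


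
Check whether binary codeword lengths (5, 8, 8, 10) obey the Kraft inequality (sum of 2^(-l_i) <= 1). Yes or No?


Kraft sum = sum(2^(-l_i)) = 0.04, need <= 1. Result: satisfied (a binary prefix-free code with these lengths exists)

Yes


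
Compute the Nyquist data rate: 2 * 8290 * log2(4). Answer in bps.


Rate = 2 * B * log2(M) = 2 * 8290 * 2.0 = 33160.0

33160.0 bps


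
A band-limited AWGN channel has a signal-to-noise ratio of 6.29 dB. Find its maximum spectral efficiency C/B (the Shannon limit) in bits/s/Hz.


SNR_linear = 10^(6.29/10) = 4.256; C/B = log2(1 + SNR_linear) = log2(1 + 4.256) = 2.394

2.394 bits/s/Hz


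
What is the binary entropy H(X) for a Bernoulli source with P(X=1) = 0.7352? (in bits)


H = -p*log2(p) - (1-p)*log2(1-p). -0.7352*log2(0.7352) = 0.326275; -0.2648*log2(0.2648) = 0.507628. H = 0.326275 + 0.507628 = 0.8339

0.8339 bits


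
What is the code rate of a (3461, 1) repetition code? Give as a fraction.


Rate = k/n = 1/3461

1/3461


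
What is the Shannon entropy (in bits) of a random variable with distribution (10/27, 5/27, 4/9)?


H = -sum(p_i * log2(p_i)). Terms: -(10/27)*log2(10/27) = 0.530726; -(5/27)*log2(5/27) = 0.450548; -(4/9)*log2(4/9) = 0.519967. H = 0.530726 + 0.450548 + 0.519967 = 1.5012

1.5012 bits


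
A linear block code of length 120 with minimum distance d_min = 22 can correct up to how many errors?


Correction capability = floor((d-1)/2) = floor((22-1)/2) = 10

10 errors


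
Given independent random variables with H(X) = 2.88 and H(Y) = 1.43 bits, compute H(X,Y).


For independent variables, H(X,Y) = H(X) + H(Y) = 2.88 + 1.43 = 4.31

4.31 bits


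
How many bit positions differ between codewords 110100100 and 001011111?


Count differing positions: ^ ^ ^ ^ ^ ^ . ^ ^ = 8 differences

8


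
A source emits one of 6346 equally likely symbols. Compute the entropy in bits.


H = log2(n) = log2(6346) = 12.6316

12.6316 bits


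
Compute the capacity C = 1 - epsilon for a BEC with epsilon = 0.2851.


C = 1 - epsilon = 1 - 0.2851 = 0.7149

0.7149 bits


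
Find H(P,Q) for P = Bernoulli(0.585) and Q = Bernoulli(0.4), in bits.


H(P,Q) = -p*log2(q) - (1-p)*log2(1-q). -0.585*log2(0.4) = 0.773328; -0.415*log2(0.6) = 0.305841. H(P,Q) = 0.773328 + 0.305841 = 1.0792

1.0792 bits


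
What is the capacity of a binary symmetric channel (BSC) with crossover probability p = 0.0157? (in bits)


H(p) = -p*log2(p) - (1-p)*log2(1-p) = -0.0157*log2(0.0157) - 0.9843*log2(0.9843) = 0.094092 + 0.022472 = 0.1166. C = 1 - H(p) = 1 - 0.1166 = 0.8834

0.8834 bits


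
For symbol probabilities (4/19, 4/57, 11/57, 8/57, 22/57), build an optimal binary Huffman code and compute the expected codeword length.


Huffman construction (repeatedly merge the two least-probable nodes; each merge adds 1 bit to every symbol beneath it): 4/57 + 8/57 = 4/19; 11/57 + 4/19 = 23/57; 4/19 + 22/57 = 34/57; 23/57 + 34/57 = 1. Resulting codeword lengths (in the order the probabilities were given): (2, 3, 2, 3, 2). L_avg = sum(p_i * l_i) = 4/19*2 + 4/57*3 + 11/57*2 + 8/57*3 + 22/57*2 = 42/19 = 2.2105

2.2105 bits


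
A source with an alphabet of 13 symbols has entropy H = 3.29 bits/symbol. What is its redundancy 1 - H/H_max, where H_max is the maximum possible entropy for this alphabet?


H_max = log2(K) = log2(13) = 3.7004 bits/symbol. Redundancy = 1 - H/H_max = 1 - 3.29/3.7004 = 1 - 0.8891 = 0.1109

0.1109


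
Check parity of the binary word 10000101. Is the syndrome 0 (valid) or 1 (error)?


Syndrome = XOR of all bits = 1 XOR 0 XOR 0 XOR 0 XOR 0 XOR 1 XOR 0 XOR 1 = 1

1


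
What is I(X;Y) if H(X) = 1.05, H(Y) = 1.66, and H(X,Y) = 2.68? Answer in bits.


I(X;Y) = H(X) + H(Y) - H(X,Y) = 1.05 + 1.66 - 2.68 = 0.03

0.03 bits


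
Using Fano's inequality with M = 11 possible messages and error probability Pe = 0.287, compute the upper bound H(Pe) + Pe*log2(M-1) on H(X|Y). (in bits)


H(Pe) = -Pe*log2(Pe) - (1-Pe)*log2(1-Pe) = -0.287*log2(0.287) - 0.713*log2(0.713) = 0.516852 + 0.347963 = 0.8648. Pe*log2(M-1) = 0.287*log2(10) = 0.953393. Bound = H(Pe) + Pe*log2(M-1) = 0.516852 + 0.347963 + 0.953393 = 1.8182

1.8182 bits


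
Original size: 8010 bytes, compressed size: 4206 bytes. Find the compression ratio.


Ratio = original / compressed = 8010 / 4206 = 1.9044

1.9044


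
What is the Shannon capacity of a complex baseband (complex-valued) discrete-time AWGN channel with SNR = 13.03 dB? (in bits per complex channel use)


SNR_linear = 10^(13.03/10) = 20.0909; C = log2(1 + SNR_linear) = log2(1 + 20.0909) = 4.3986

4.3986 bits/channel use


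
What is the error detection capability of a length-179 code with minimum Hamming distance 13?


Detection capability = d_min - 1 = 13 - 1 = 12

12 errors


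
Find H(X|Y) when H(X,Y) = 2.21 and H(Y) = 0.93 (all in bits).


H(X|Y) = H(X,Y) - H(Y) = 2.21 - 0.93 = 1.28

1.28 bits


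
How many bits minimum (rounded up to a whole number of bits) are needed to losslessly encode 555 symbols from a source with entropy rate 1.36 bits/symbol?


Minimum bits >= n * H = 555 * 1.36 = 754.8, rounded up to a whole number of bits = 755

755 bits


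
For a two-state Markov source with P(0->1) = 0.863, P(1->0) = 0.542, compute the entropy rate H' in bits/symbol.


Stationary distribution: pi_0 = p10/(p01+p10) = 0.3858, pi_1 = 0.6142. Entropy rate H' = pi_0*H(p01) + pi_1*H(p10) = 0.3858*0.5763 + 0.6142*0.9949 = 0.8334

0.8334 bits/symbol


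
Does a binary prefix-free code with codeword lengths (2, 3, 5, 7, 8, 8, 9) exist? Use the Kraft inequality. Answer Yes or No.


Kraft sum = sum(2^(-l_i)) = 0.4238, need <= 1. Result: satisfied (a binary prefix-free code with these lengths exists)

Yes


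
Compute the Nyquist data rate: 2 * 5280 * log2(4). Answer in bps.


Rate = 2 * B * log2(M) = 2 * 5280 * 2.0 = 21120.0

21120.0 bps


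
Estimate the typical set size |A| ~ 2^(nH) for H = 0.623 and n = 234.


log2|A_typical| = nH = 234 * 0.623 = 145.782, so |A_typical| ~ 2^145.782 = 7.669e+43

7.669e+43


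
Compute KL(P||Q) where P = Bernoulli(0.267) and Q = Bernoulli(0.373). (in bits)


KL = p*log2(p/q) + (1-p)*log2((1-p)/(1-q)) = 0.267*log2(0.267/0.373) + 0.733*log2(0.733/0.627) = 0.0364

0.0364 bits


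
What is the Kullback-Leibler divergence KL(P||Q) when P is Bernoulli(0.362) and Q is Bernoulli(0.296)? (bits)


KL = p*log2(p/q) + (1-p)*log2((1-p)/(1-q)) = 0.362*log2(0.362/0.296) + 0.638*log2(0.638/0.704) = 0.0145

0.0145 bits


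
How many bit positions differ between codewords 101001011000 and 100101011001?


Count differing positions: . . ^ ^ . . . . . . . ^ = 3 differences

3


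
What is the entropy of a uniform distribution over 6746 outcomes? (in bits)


H = log2(n) = log2(6746) = 12.7198

12.7198 bits


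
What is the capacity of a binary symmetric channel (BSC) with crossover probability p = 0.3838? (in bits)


H(p) = -p*log2(p) - (1-p)*log2(1-p) = -0.3838*log2(0.3838) - 0.6162*log2(0.6162) = 0.530248 + 0.430434 = 0.9607. C = 1 - H(p) = 1 - 0.9607 = 0.0393

0.0393 bits


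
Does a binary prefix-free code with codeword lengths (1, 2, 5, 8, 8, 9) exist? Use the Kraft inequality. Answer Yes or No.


Kraft sum = sum(2^(-l_i)) = 0.791, need <= 1. Result: satisfied (a binary prefix-free code with these lengths exists)

Yes


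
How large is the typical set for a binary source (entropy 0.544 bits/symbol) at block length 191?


log2|A_typical| = nH = 191 * 0.544 = 103.904, so |A_typical| ~ 2^103.904 = 1.898e+31

1.898e+31


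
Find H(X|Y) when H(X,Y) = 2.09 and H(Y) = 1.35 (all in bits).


H(X|Y) = H(X,Y) - H(Y) = 2.09 - 1.35 = 0.74

0.74 bits


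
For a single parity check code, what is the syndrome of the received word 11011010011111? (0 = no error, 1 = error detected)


Syndrome = XOR of all bits = 1 XOR 1 XOR 0 XOR 1 XOR 1 XOR 0 XOR 1 XOR 0 XOR 0 XOR 1 XOR 1 XOR 1 XOR 1 XOR 1 = 0

0


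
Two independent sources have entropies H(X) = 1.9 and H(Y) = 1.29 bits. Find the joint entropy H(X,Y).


For independent variables, H(X,Y) = H(X) + H(Y) = 1.9 + 1.29 = 3.19

3.19 bits


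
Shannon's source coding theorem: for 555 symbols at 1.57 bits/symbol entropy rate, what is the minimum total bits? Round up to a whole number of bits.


Minimum bits >= n * H = 555 * 1.57 = 871.35, rounded up to a whole number of bits = 872

872 bits


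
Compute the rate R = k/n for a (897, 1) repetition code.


Rate = k/n = 1/897

1/897


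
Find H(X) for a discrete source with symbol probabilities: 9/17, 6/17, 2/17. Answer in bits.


H = -sum(p_i * log2(p_i)). Terms: -(9/17)*log2(9/17) = 0.485755; -(6/17)*log2(6/17) = 0.530294; -(2/17)*log2(2/17) = 0.363231. H = 0.485755 + 0.530294 + 0.363231 = 1.3793

1.3793 bits


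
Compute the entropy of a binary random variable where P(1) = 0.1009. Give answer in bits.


H = -p*log2(p) - (1-p)*log2(1-p). -0.1009*log2(0.1009) = 0.333878; -0.8991*log2(0.8991) = 0.137964. H = 0.333878 + 0.137964 = 0.4718

0.4718 bits


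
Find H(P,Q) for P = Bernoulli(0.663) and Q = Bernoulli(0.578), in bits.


H(P,Q) = -p*log2(q) - (1-p)*log2(1-q). -0.663*log2(0.578) = 0.524339; -0.337*log2(0.422) = 0.419459. H(P,Q) = 0.524339 + 0.419459 = 0.9438

0.9438 bits


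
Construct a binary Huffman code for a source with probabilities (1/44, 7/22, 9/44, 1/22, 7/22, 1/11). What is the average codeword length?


Huffman construction (repeatedly merge the two least-probable nodes; each merge adds 1 bit to every symbol beneath it): 1/44 + 1/22 = 3/44; 3/44 + 1/11 = 7/44; 7/44 + 9/44 = 4/11; 7/22 + 7/22 = 7/11; 4/11 + 7/11 = 1. Resulting codeword lengths (in the order the probabilities were given): (4, 2, 2, 4, 2, 3). L_avg = sum(p_i * l_i) = 1/44*4 + 7/22*2 + 9/44*2 + 1/22*4 + 7/22*2 + 1/11*3 = 49/22 = 2.2273

2.2273 bits


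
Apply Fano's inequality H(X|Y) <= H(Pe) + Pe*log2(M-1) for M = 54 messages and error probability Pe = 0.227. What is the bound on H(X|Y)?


H(Pe) = -Pe*log2(Pe) - (1-Pe)*log2(1-Pe) = -0.227*log2(0.227) - 0.773*log2(0.773) = 0.485607 + 0.287138 = 0.7727. Pe*log2(M-1) = 0.227*log2(53) = 1.300238. Bound = H(Pe) + Pe*log2(M-1) = 0.485607 + 0.287138 + 1.300238 = 2.073

2.073 bits


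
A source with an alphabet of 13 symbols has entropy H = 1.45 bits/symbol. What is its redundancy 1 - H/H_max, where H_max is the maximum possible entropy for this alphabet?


H_max = log2(K) = log2(13) = 3.7004 bits/symbol. Redundancy = 1 - H/H_max = 1 - 1.45/3.7004 = 1 - 0.3918 = 0.6082

0.6082


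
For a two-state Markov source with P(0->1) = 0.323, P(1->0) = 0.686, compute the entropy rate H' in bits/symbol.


Stationary distribution: pi_0 = p10/(p01+p10) = 0.6799, pi_1 = 0.3201. Entropy rate H' = pi_0*H(p01) + pi_1*H(p10) = 0.6799*0.9076 + 0.3201*0.8977 = 0.9045

0.9045 bits/symbol


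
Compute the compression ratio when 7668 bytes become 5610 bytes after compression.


Ratio = original / compressed = 7668 / 5610 = 1.3668

1.3668


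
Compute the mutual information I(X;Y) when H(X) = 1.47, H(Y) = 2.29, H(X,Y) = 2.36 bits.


I(X;Y) = H(X) + H(Y) - H(X,Y) = 1.47 + 2.29 - 2.36 = 1.4

1.4 bits


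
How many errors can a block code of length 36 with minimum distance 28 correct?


Correction capability = floor((d-1)/2) = floor((28-1)/2) = 13

13 errors


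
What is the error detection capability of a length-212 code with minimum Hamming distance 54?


Detection capability = d_min - 1 = 54 - 1 = 53

53 errors


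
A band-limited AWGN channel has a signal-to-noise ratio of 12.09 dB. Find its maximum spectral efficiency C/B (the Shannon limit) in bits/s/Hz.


SNR_linear = 10^(12.09/10) = 16.1808; C/B = log2(1 + SNR_linear) = log2(1 + 16.1808) = 4.1027

4.1027 bits/s/Hz


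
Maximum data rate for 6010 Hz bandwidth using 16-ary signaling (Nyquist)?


Rate = 2 * B * log2(M) = 2 * 6010 * 4.0 = 48080.0

48080.0 bps


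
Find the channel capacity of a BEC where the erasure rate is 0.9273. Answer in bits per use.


C = 1 - epsilon = 1 - 0.9273 = 0.0727

0.0727 bits


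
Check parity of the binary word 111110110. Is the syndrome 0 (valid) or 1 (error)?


Syndrome = XOR of all bits = 1 XOR 1 XOR 1 XOR 1 XOR 1 XOR 0 XOR 1 XOR 1 XOR 0 = 1

1


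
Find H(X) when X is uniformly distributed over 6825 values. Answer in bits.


H = log2(n) = log2(6825) = 12.7366

12.7366 bits


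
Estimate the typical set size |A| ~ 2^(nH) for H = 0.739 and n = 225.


log2|A_typical| = nH = 225 * 0.739 = 166.275, so |A_typical| ~ 2^166.275 = 1.132e+50

1.132e+50


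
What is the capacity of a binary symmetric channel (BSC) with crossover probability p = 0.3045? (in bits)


H(p) = -p*log2(p) - (1-p)*log2(1-p) = -0.3045*log2(0.3045) - 0.6955*log2(0.6955) = 0.522365 + 0.364357 = 0.8867. C = 1 - H(p) = 1 - 0.8867 = 0.1133

0.1133 bits


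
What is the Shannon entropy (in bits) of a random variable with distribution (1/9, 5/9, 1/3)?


H = -sum(p_i * log2(p_i)). Terms: -(1/9)*log2(1/9) = 0.352214; -(5/9)*log2(5/9) = 0.471109; -(1/3)*log2(1/3) = 0.528321. H = 0.352214 + 0.471109 + 0.528321 = 1.3516

1.3516 bits


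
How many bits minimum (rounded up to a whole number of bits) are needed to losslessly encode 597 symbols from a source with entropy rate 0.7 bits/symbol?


Minimum bits >= n * H = 597 * 0.7 = 417.9, rounded up to a whole number of bits = 418

418 bits


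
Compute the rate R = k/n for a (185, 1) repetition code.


Rate = k/n = 1/185

1/185


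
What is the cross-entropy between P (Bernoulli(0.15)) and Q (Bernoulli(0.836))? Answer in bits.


H(P,Q) = -p*log2(q) - (1-p)*log2(1-q). -0.15*log2(0.836) = 0.038764; -0.85*log2(0.164) = 2.216997. H(P,Q) = 0.038764 + 2.216997 = 2.2558

2.2558 bits


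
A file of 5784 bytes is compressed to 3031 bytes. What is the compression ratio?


Ratio = original / compressed = 5784 / 3031 = 1.9083

1.9083


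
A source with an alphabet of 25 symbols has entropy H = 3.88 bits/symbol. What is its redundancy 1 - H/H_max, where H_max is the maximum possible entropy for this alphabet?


H_max = log2(K) = log2(25) = 4.6439 bits/symbol. Redundancy = 1 - H/H_max = 1 - 3.88/4.6439 = 1 - 0.8355 = 0.1645

0.1645


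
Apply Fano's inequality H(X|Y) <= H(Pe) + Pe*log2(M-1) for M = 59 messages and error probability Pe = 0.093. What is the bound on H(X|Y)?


H(Pe) = -Pe*log2(Pe) - (1-Pe)*log2(1-Pe) = -0.093*log2(0.093) - 0.907*log2(0.907) = 0.318676 + 0.127729 = 0.4464. Pe*log2(M-1) = 0.093*log2(58) = 0.544792. Bound = H(Pe) + Pe*log2(M-1) = 0.318676 + 0.127729 + 0.544792 = 0.9912

0.9912 bits


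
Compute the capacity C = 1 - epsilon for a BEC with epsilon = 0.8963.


C = 1 - epsilon = 1 - 0.8963 = 0.1037

0.1037 bits


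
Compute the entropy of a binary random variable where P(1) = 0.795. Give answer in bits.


H = -p*log2(p) - (1-p)*log2(1-p). -0.795*log2(0.795) = 0.263124; -0.205*log2(0.205) = 0.468692. H = 0.263124 + 0.468692 = 0.7318

0.7318 bits


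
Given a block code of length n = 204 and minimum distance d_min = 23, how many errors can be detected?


Detection capability = d_min - 1 = 23 - 1 = 22

22 errors


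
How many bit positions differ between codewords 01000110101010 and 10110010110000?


Count differing positions: ^ ^ ^ ^ . ^ . . . ^ ^ . ^ . = 8 differences

8


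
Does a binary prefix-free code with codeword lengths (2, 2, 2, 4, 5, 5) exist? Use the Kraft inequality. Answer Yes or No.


Kraft sum = sum(2^(-l_i)) = 0.875, need <= 1. Result: satisfied (a binary prefix-free code with these lengths exists)

Yes


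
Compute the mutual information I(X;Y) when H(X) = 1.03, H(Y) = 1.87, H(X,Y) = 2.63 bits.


I(X;Y) = H(X) + H(Y) - H(X,Y) = 1.03 + 1.87 - 2.63 = 0.27

0.27 bits


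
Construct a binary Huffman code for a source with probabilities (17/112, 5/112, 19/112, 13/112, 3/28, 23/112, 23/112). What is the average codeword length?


Huffman construction (repeatedly merge the two least-probable nodes; each merge adds 1 bit to every symbol beneath it): 5/112 + 3/28 = 17/112; 13/112 + 17/112 = 15/56; 17/112 + 19/112 = 9/28; 23/112 + 23/112 = 23/56; 15/56 + 9/28 = 33/56; 23/56 + 33/56 = 1. Resulting codeword lengths (in the order the probabilities were given): (3, 4, 3, 3, 4, 2, 2). L_avg = sum(p_i * l_i) = 17/112*3 + 5/112*4 + 19/112*3 + 13/112*3 + 3/28*4 + 23/112*2 + 23/112*2 = 307/112 = 2.7411

2.7411 bits


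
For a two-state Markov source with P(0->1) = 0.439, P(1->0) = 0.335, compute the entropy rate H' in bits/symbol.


Stationary distribution: pi_0 = p10/(p01+p10) = 0.4328, pi_1 = 0.5672. Entropy rate H' = pi_0*H(p01) + pi_1*H(p10) = 0.4328*0.9892 + 0.5672*0.92 = 0.9499

0.9499 bits/symbol


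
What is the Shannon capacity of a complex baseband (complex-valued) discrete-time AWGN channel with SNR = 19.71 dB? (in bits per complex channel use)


SNR_linear = 10^(19.71/10) = 93.5406; C = log2(1 + SNR_linear) = log2(1 + 93.5406) = 6.5629

6.5629 bits/channel use


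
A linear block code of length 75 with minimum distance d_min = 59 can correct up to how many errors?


Correction capability = floor((d-1)/2) = floor((59-1)/2) = 29

29 errors


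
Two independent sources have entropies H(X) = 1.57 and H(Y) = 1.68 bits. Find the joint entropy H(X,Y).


For independent variables, H(X,Y) = H(X) + H(Y) = 1.57 + 1.68 = 3.25

3.25 bits


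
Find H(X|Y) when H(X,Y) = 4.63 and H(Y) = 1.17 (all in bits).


H(X|Y) = H(X,Y) - H(Y) = 4.63 - 1.17 = 3.46

3.46 bits


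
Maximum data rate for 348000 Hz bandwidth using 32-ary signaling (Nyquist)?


Rate = 2 * B * log2(M) = 2 * 348000 * 5.0 = 3480000.0

3480000.0 bps


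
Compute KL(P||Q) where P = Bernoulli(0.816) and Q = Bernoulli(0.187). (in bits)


KL = p*log2(p/q) + (1-p)*log2((1-p)/(1-q)) = 0.816*log2(0.816/0.187) + 0.184*log2(0.184/0.813) = 1.34

1.34 bits


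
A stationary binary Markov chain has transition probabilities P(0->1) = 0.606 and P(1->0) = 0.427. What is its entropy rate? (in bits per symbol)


Stationary distribution: pi_0 = p10/(p01+p10) = 0.4134, pi_1 = 0.5866. Entropy rate H' = pi_0*H(p01) + pi_1*H(p10) = 0.4134*0.9673 + 0.5866*0.9846 = 0.9774

0.9774 bits/symbol


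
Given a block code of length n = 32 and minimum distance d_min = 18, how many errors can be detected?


Detection capability = d_min - 1 = 18 - 1 = 17

17 errors


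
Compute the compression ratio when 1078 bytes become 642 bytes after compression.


Ratio = original / compressed = 1078 / 642 = 1.6791

1.6791


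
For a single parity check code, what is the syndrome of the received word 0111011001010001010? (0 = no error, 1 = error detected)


Syndrome = XOR of all bits = 0 XOR 1 XOR 1 XOR 1 XOR 0 XOR 1 XOR 1 XOR 0 XOR 0 XOR 1 XOR 0 XOR 1 XOR 0 XOR 0 XOR 0 XOR 1 XOR 0 XOR 1 XOR 0 = 1

1


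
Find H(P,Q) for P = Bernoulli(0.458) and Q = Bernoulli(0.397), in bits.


H(P,Q) = -p*log2(q) - (1-p)*log2(1-q). -0.458*log2(0.397) = 0.610417; -0.542*log2(0.603) = 0.395535. H(P,Q) = 0.610417 + 0.395535 = 1.006

1.006 bits


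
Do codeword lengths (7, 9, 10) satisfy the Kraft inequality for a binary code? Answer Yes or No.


Kraft sum = sum(2^(-l_i)) = 0.0107, need <= 1. Result: satisfied (a binary prefix-free code with these lengths exists)

Yes


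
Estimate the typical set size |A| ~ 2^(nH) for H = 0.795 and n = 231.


log2|A_typical| = nH = 231 * 0.795 = 183.645, so |A_typical| ~ 2^183.645 = 1.917e+55

1.917e+55


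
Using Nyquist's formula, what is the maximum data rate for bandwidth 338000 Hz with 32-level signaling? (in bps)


Rate = 2 * B * log2(M) = 2 * 338000 * 5.0 = 3380000.0

3380000.0 bps


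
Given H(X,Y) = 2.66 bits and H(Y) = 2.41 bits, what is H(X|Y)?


H(X|Y) = H(X,Y) - H(Y) = 2.66 - 2.41 = 0.25

0.25 bits


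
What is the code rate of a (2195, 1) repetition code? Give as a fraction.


Rate = k/n = 1/2195

1/2195


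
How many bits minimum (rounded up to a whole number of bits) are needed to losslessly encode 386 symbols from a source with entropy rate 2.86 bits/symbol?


Minimum bits >= n * H = 386 * 2.86 = 1103.96, rounded up to a whole number of bits = 1104

1104 bits


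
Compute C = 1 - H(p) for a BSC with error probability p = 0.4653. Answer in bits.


H(p) = -p*log2(p) - (1-p)*log2(1-p) = -0.4653*log2(0.4653) - 0.5347*log2(0.5347) = 0.513583 + 0.482940 = 0.9965. C = 1 - H(p) = 1 - 0.9965 = 0.0035

0.0035 bits


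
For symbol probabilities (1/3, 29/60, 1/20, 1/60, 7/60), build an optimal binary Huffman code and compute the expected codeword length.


Huffman construction (repeatedly merge the two least-probable nodes; each merge adds 1 bit to every symbol beneath it): 1/60 + 1/20 = 1/15; 1/15 + 7/60 = 11/60; 11/60 + 1/3 = 31/60; 29/60 + 31/60 = 1. Resulting codeword lengths (in the order the probabilities were given): (2, 1, 4, 4, 3). L_avg = sum(p_i * l_i) = 1/3*2 + 29/60*1 + 1/20*4 + 1/60*4 + 7/60*3 = 53/30 = 1.7667

1.7667 bits


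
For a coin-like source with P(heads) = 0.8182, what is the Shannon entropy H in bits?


H = -p*log2(p) - (1-p)*log2(1-p). -0.8182*log2(0.8182) = 0.236848; -0.1818*log2(0.1818) = 0.447151. H = 0.236848 + 0.447151 = 0.684

0.684 bits


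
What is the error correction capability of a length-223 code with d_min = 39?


Correction capability = floor((d-1)/2) = floor((39-1)/2) = 19

19 errors


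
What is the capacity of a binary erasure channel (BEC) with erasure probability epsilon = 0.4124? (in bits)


C = 1 - epsilon = 1 - 0.4124 = 0.5876

0.5876 bits


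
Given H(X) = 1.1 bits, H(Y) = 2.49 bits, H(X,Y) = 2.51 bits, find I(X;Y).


I(X;Y) = H(X) + H(Y) - H(X,Y) = 1.1 + 2.49 - 2.51 = 1.08

1.08 bits


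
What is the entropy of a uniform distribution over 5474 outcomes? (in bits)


H = log2(n) = log2(5474) = 12.4184

12.4184 bits


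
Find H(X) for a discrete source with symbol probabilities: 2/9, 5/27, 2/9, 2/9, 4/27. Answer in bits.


H = -sum(p_i * log2(p_i)). Terms: -(2/9)*log2(2/9) = 0.482206; -(5/27)*log2(5/27) = 0.450548; -(2/9)*log2(2/9) = 0.482206; -(2/9)*log2(2/9) = 0.482206; -(4/27)*log2(4/27) = 0.408131. H = 0.482206 + 0.450548 + 0.482206 + 0.482206 + 0.408131 = 2.3053

2.3053 bits


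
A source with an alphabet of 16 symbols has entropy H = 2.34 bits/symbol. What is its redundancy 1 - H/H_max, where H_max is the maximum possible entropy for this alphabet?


H_max = log2(K) = log2(16) = 4.0 bits/symbol. Redundancy = 1 - H/H_max = 1 - 2.34/4.0 = 1 - 0.585 = 0.415

0.415


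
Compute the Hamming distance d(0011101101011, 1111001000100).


Count differing positions: ^ ^ . . ^ . . ^ . ^ ^ ^ ^ = 8 differences

8


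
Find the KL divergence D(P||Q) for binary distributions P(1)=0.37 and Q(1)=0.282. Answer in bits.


KL = p*log2(p/q) + (1-p)*log2((1-p)/(1-q)) = 0.37*log2(0.37/0.282) + 0.63*log2(0.63/0.718) = 0.0261

0.0261 bits


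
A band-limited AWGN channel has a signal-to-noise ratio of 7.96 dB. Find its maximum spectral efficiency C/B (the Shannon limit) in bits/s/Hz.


SNR_linear = 10^(7.96/10) = 6.2517; C/B = log2(1 + SNR_linear) = log2(1 + 6.2517) = 2.8583

2.8583 bits/s/Hz


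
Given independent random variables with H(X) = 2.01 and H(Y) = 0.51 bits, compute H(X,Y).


For independent variables, H(X,Y) = H(X) + H(Y) = 2.01 + 0.51 = 2.52

2.52 bits


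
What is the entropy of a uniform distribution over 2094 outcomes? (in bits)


H = log2(n) = log2(2094) = 11.032

11.032 bits


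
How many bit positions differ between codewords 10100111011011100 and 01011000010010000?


Count differing positions: ^ ^ ^ ^ ^ ^ ^ ^ . . ^ . . ^ ^ . . = 11 differences

11


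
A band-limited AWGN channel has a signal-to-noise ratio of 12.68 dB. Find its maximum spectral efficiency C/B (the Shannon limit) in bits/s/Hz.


SNR_linear = 10^(12.68/10) = 18.5353; C/B = log2(1 + SNR_linear) = log2(1 + 18.5353) = 4.288

4.288 bits/s/Hz


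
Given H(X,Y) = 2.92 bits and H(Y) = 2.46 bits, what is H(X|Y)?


H(X|Y) = H(X,Y) - H(Y) = 2.92 - 2.46 = 0.46

0.46 bits


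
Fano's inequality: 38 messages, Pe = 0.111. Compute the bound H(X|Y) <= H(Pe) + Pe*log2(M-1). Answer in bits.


H(Pe) = -Pe*log2(Pe) - (1-Pe)*log2(1-Pe) = -0.111*log2(0.111) - 0.889*log2(0.889) = 0.352022 + 0.150903 = 0.5029. Pe*log2(M-1) = 0.111*log2(37) = 0.578249. Bound = H(Pe) + Pe*log2(M-1) = 0.352022 + 0.150903 + 0.578249 = 1.0812

1.0812 bits


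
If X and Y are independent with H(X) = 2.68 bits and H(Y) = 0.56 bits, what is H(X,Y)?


For independent variables, H(X,Y) = H(X) + H(Y) = 2.68 + 0.56 = 3.24

3.24 bits


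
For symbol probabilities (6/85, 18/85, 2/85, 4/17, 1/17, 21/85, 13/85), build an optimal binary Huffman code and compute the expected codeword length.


Huffman construction (repeatedly merge the two least-probable nodes; each merge adds 1 bit to every symbol beneath it): 2/85 + 1/17 = 7/85; 6/85 + 7/85 = 13/85; 13/85 + 13/85 = 26/85; 18/85 + 4/17 = 38/85; 21/85 + 26/85 = 47/85; 38/85 + 47/85 = 1. Resulting codeword lengths (in the order the probabilities were given): (4, 2, 5, 2, 5, 2, 3). L_avg = sum(p_i * l_i) = 6/85*4 + 18/85*2 + 2/85*5 + 4/17*2 + 1/17*5 + 21/85*2 + 13/85*3 = 216/85 = 2.5412

2.5412 bits


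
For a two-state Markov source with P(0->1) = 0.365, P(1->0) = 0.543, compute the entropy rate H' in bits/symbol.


Stationary distribution: pi_0 = p10/(p01+p10) = 0.598, pi_1 = 0.402. Entropy rate H' = pi_0*H(p01) + pi_1*H(p10) = 0.598*0.9468 + 0.402*0.9947 = 0.966

0.966 bits/symbol


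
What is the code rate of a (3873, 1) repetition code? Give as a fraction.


Rate = k/n = 1/3873

1/3873


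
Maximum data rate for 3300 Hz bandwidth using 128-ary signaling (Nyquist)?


Rate = 2 * B * log2(M) = 2 * 3300 * 7.0 = 46200.0

46200.0 bps


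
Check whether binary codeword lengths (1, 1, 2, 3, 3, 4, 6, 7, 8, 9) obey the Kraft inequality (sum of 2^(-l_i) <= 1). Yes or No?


Kraft sum = sum(2^(-l_i)) = 1.5918, need <= 1. Result: violated (a binary prefix-free code with these lengths cannot exist)

No


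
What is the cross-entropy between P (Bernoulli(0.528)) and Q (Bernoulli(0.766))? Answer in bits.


H(P,Q) = -p*log2(q) - (1-p)*log2(1-q). -0.528*log2(0.766) = 0.203060; -0.472*log2(0.234) = 0.989038. H(P,Q) = 0.203060 + 0.989038 = 1.1921

1.1921 bits


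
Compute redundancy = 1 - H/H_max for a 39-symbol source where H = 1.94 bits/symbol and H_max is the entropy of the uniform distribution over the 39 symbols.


H_max = log2(K) = log2(39) = 5.2854 bits/symbol. Redundancy = 1 - H/H_max = 1 - 1.94/5.2854 = 1 - 0.367 = 0.633

0.633


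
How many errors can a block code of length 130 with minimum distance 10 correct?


Correction capability = floor((d-1)/2) = floor((10-1)/2) = 4

4 errors


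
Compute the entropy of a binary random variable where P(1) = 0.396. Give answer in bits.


H = -p*log2(p) - (1-p)*log2(1-p). -0.396*log2(0.396) = 0.529225; -0.604*log2(0.604) = 0.439337. H = 0.529225 + 0.439337 = 0.9686

0.9686 bits


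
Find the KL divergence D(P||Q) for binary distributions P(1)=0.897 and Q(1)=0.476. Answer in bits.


KL = p*log2(p/q) + (1-p)*log2((1-p)/(1-q)) = 0.897*log2(0.897/0.476) + 0.103*log2(0.103/0.524) = 0.5783

0.5783 bits


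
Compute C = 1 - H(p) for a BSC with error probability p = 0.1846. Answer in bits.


H(p) = -p*log2(p) - (1-p)*log2(1-p) = -0.1846*log2(0.1846) - 0.8154*log2(0.8154) = 0.449967 + 0.240070 = 0.69. C = 1 - H(p) = 1 - 0.69 = 0.31

0.31 bits


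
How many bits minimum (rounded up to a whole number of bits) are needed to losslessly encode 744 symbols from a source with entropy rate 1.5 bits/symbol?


Minimum bits >= n * H = 744 * 1.5 = 1116.0, rounded up to a whole number of bits = 1116

1116 bits


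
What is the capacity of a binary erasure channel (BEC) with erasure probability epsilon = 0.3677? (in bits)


C = 1 - epsilon = 1 - 0.3677 = 0.6323

0.6323 bits


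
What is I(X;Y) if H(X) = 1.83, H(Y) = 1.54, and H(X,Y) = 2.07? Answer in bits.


I(X;Y) = H(X) + H(Y) - H(X,Y) = 1.83 + 1.54 - 2.07 = 1.3

1.3 bits


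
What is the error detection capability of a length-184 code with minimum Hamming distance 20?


Detection capability = d_min - 1 = 20 - 1 = 19

19 errors


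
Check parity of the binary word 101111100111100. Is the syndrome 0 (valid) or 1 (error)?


Syndrome = XOR of all bits = 1 XOR 0 XOR 1 XOR 1 XOR 1 XOR 1 XOR 1 XOR 0 XOR 0 XOR 1 XOR 1 XOR 1 XOR 1 XOR 0 XOR 0 = 0

0


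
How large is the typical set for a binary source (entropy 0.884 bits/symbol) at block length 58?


log2|A_typical| = nH = 58 * 0.884 = 51.272, so |A_typical| ~ 2^51.272 = 2.719e+15

2.719e+15


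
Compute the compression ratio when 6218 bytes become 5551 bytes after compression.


Ratio = original / compressed = 6218 / 5551 = 1.1202

1.1202


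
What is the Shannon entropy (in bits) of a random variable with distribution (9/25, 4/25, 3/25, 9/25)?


H = -sum(p_i * log2(p_i)). Terms: -(9/25)*log2(9/25) = 0.530615; -(4/25)*log2(4/25) = 0.423017; -(3/25)*log2(3/25) = 0.367067; -(9/25)*log2(9/25) = 0.530615. H = 0.530615 + 0.423017 + 0.367067 + 0.530615 = 1.8513

1.8513 bits


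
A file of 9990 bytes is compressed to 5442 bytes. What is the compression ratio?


Ratio = original / compressed = 9990 / 5442 = 1.8357

1.8357


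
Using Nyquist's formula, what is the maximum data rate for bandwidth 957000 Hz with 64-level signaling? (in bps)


Rate = 2 * B * log2(M) = 2 * 957000 * 6.0 = 11484000.0

11484000.0 bps


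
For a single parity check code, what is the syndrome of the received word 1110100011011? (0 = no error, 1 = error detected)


Syndrome = XOR of all bits = 1 XOR 1 XOR 1 XOR 0 XOR 1 XOR 0 XOR 0 XOR 0 XOR 1 XOR 1 XOR 0 XOR 1 XOR 1 = 0

0


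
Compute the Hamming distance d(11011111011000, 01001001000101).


Count differing positions: ^ . . ^ . ^ ^ . . ^ ^ ^ . ^ = 8 differences

8


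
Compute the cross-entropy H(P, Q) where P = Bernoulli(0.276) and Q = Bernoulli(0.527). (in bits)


H(P,Q) = -p*log2(q) - (1-p)*log2(1-q). -0.276*log2(0.527) = 0.255059; -0.724*log2(0.473) = 0.781984. H(P,Q) = 0.255059 + 0.781984 = 1.037

1.037 bits


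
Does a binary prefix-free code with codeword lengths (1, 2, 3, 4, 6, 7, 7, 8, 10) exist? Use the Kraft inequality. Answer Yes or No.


Kraft sum = sum(2^(-l_i)) = 0.9736, need <= 1. Result: satisfied (a binary prefix-free code with these lengths exists)

Yes


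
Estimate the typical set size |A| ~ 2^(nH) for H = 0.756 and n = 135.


log2|A_typical| = nH = 135 * 0.756 = 102.06, so |A_typical| ~ 2^102.06 = 5.286e+30

5.286e+30


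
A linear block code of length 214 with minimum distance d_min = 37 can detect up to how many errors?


Detection capability = d_min - 1 = 37 - 1 = 36

36 errors


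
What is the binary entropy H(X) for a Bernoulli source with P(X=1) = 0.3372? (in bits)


H = -p*log2(p) - (1-p)*log2(1-p). -0.3372*log2(0.3372) = 0.528839; -0.6628*log2(0.6628) = 0.393275. H = 0.528839 + 0.393275 = 0.9221

0.9221 bits


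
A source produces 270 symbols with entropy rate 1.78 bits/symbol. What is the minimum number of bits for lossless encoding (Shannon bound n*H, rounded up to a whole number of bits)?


Minimum bits >= n * H = 270 * 1.78 = 480.6, rounded up to a whole number of bits = 481

481 bits


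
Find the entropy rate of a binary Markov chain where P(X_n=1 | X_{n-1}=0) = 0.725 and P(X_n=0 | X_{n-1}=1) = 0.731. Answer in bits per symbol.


Stationary distribution: pi_0 = p10/(p01+p10) = 0.5021, pi_1 = 0.4979. Entropy rate H' = pi_0*H(p01) + pi_1*H(p10) = 0.5021*0.8485 + 0.4979*0.84 = 0.8443

0.8443 bits/symbol


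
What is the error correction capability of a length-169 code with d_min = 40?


Correction capability = floor((d-1)/2) = floor((40-1)/2) = 19

19 errors


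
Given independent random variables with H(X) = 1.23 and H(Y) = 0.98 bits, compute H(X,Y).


For independent variables, H(X,Y) = H(X) + H(Y) = 1.23 + 0.98 = 2.21

2.21 bits


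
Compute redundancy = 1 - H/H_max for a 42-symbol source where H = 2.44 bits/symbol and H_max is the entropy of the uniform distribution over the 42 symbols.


H_max = log2(K) = log2(42) = 5.3923 bits/symbol. Redundancy = 1 - H/H_max = 1 - 2.44/5.3923 = 1 - 0.4525 = 0.5475

0.5475


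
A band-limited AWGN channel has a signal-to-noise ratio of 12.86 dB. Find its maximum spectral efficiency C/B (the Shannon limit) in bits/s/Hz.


SNR_linear = 10^(12.86/10) = 19.3197; C/B = log2(1 + SNR_linear) = log2(1 + 19.3197) = 4.3448

4.3448 bits/s/Hz


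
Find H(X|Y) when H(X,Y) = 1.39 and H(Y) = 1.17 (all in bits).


H(X|Y) = H(X,Y) - H(Y) = 1.39 - 1.17 = 0.22

0.22 bits
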